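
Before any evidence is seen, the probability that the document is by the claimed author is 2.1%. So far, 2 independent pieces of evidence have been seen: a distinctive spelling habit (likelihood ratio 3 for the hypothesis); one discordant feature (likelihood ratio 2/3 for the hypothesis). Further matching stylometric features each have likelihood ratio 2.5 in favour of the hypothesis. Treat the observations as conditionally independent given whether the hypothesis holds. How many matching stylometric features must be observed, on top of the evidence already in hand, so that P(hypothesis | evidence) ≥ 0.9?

Prior odds = 0.021/0.979 = 21/979.
Combined Bayes factor of the evidence already in hand = 3 × (2/3) = 2.
Odds after that evidence = (21/979) × 2 = 42/979.
Target odds = 0.9/0.1 = 9.
Need 2.5ⁿ ≥ 9 ÷ (42/979) = 2937/14.
2.5⁵ = 97.65625 falls short of 2937/14 but 2.5⁶ = 244.140625 reaches it, so n = 6.

6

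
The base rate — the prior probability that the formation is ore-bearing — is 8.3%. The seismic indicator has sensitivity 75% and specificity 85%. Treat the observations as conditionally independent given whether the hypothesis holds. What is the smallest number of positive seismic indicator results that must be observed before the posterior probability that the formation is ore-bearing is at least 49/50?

Prior odds: 0.083 ÷ 0.917 = 83/917.
False-positive rate = 1 − 0.85 = 0.15; likelihood ratio of a positive = 0.75/0.15 = 5.
Target posterior odds = 0.98/0.02 = 49.
Need (83/917) × 5ⁿ ≥ 49, i.e. 5ⁿ ≥ 44933/83.
5³ = 125 falls short of 44933/83 but 5⁴ = 625 reaches it, so n = 4.

4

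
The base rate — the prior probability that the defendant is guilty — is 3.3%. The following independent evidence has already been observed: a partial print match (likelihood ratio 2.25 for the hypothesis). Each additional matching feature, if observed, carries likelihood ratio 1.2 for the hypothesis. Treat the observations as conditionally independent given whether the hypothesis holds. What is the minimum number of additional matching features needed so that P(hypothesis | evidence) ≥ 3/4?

Prior odds = 0.033/0.967 = 33/967.
Bayes factor of the evidence already in hand = 2.25.
Odds after that evidence = (33/967) × 2.25 = 297/3868.
Target odds = 0.75/0.25 = 3.
Need 1.2ⁿ ≥ 3 ÷ (297/3868) = 3868/99.
1.2²⁰ ≈38.3376 falls short of 3868/99 but 1.2²¹ ≈46.0051 reaches it, so n = 21.

21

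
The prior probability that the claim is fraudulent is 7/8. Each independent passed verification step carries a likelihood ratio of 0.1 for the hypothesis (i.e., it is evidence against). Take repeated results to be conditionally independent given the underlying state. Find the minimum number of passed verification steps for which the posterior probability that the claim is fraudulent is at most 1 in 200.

Prior odds: 0.875 ÷ 0.125 = 7.
Likelihood ratio per passed verification step = 0.1.
Target odds: 0.005 ÷ 0.995 = 1/199.
Need 7 × 0.1ⁿ ≤ 1/199, i.e. 0.1ⁿ ≤ 1/1393.
0.1³ = 0.001 is still above 1/1393 but 0.1⁴ = 0.0001 is at or below it, so n = 4.

4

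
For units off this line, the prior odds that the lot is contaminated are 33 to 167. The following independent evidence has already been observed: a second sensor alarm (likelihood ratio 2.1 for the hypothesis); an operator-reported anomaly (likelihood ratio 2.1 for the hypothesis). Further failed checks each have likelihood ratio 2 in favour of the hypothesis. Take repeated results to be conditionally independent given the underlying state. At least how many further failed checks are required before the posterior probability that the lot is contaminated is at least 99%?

Prior odds = 33/167.
Combined Bayes factor of the evidence already in hand = 2.1 × 2.1 = 4.41.
Odds after that evidence = (33/167) × 4.41 = 14553/16700.
Target odds = 0.99/0.01 = 99.
Need 2ⁿ ≥ 99 ÷ (14553/16700) = 16700/147.
2⁶ = 64 falls short of 16700/147 but 2⁷ = 128 reaches it, so n = 7.

7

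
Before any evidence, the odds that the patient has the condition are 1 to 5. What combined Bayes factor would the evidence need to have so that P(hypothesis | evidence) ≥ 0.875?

35

Prior odds = 0.2.
Target odds = 0.875/0.125 = 7.
Required Bayes factor = 7 ÷ 0.2 = 35.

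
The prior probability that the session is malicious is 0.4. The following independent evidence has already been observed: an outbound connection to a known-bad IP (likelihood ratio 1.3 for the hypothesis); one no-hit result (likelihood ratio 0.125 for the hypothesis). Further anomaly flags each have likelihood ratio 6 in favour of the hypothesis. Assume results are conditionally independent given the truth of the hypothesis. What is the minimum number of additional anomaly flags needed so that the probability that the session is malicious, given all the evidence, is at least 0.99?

Prior odds = 0.4/0.6 = 2/3.
Combined Bayes factor of the evidence already in hand = 1.3 × 0.125 = 0.1625.
Odds after that evidence = (2/3) × 0.1625 = 13/120.
Target odds = 0.99/0.01 = 99.
Need 6ⁿ ≥ 99 ÷ (13/120) = 11880/13.
6³ = 216 falls short of 11880/13 but 6⁴ = 1296 reaches it, so n = 4.

4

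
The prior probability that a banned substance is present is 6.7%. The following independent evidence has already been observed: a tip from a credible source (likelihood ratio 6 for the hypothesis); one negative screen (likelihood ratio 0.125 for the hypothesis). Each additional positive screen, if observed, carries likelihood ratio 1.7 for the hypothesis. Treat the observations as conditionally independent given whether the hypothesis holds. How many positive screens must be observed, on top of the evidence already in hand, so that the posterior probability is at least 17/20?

Prior odds = 0.067/0.933 = 67/933.
Combined Bayes factor of the evidence already in hand = 6 × 0.125 = 0.75.
Odds after that evidence = (67/933) × 0.75 = 67/1244.
Target odds = 0.85/0.15 = 17/3.
Need 1.7ⁿ ≥ 17/3 ÷ (67/1244) = 21148/201.
1.7⁸ ≈69.7576 falls short of 21148/201 but 1.7⁹ ≈118.588 reaches it, so n = 9.

9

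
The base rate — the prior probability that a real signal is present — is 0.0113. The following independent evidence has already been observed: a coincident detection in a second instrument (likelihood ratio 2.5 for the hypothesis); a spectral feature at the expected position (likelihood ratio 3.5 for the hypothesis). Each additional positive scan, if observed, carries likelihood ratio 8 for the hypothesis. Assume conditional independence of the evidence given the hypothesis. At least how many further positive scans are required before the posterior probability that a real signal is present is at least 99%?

4

Prior odds = 0.0113/0.9887 = 113/9887.
Combined Bayes factor of the evidence already in hand = 2.5 × 3.5 = 8.75.
Odds after that evidence = (113/9887) × 8.75 = 3955/39548.
Target odds = 0.99/0.01 = 99.
Need 8ⁿ ≥ 99 ÷ (3955/39548) = 3915252/3955.
8³ = 512 falls short of 3915252/3955 but 8⁴ = 4096 reaches it, so n = 4.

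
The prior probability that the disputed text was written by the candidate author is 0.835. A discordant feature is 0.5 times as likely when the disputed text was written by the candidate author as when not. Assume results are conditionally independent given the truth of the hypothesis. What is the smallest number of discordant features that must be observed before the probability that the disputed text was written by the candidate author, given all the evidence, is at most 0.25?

Prior odds: 0.835 ÷ 0.165 = 167/33.
Likelihood ratio per discordant feature = 0.5.
Target posterior odds = 0.25/0.75 = 1/3.
Need (167/33) × 0.5ⁿ ≤ 1/3, i.e. 0.5ⁿ ≤ 11/167.
0.5³ = 0.125 is still above 11/167 but 0.5⁴ = 0.0625 is at or below it, so n = 4.

4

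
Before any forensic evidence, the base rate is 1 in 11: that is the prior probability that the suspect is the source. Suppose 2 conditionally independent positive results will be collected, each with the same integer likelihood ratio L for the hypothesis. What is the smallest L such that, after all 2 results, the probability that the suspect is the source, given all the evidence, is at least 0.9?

Prior odds = (1/11)/(10/11) = 0.1.
Target odds = 0.9/0.1 = 9.
Need L² ≥ 9 ÷ 0.1 = 90.
9² = 81 < 90 ≤ 100 = 10², so L = 10.

10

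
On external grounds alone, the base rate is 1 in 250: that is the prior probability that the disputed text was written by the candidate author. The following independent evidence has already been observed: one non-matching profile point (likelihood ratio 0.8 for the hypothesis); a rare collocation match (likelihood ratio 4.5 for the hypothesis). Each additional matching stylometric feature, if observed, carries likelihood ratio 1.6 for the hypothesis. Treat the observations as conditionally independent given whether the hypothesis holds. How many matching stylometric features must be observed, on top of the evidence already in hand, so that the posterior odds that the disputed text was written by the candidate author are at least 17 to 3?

13

Prior odds = 0.004/0.996 = 1/249.
Combined Bayes factor of the evidence already in hand = 0.8 × 4.5 = 3.6.
Odds after that evidence = (1/249) × 3.6 = 6/415.
Target odds = 17/3.
Need 1.6ⁿ ≥ 17/3 ÷ (6/415) = 7055/18.
1.6¹² ≈281.475 falls short of 7055/18 but 1.6¹³ ≈450.36 reaches it, so n = 13.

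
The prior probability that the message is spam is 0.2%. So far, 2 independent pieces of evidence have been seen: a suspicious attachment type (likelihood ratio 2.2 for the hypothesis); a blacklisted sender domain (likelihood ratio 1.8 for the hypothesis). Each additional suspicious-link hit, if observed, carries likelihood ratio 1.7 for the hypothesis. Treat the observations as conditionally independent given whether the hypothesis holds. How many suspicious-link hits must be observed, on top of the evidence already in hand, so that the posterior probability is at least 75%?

12

Prior odds = 0.002/0.998 = 1/499.
Combined Bayes factor of the evidence already in hand = 2.2 × 1.8 = 3.96.
Odds after that evidence = (1/499) × 3.96 = 99/12475.
Target odds = 0.75/0.25 = 3.
Need 1.7ⁿ ≥ 3 ÷ (99/12475) = 12475/33.
1.7¹¹ ≈342.719 falls short of 12475/33 but 1.7¹² ≈582.622 reaches it, so n = 12.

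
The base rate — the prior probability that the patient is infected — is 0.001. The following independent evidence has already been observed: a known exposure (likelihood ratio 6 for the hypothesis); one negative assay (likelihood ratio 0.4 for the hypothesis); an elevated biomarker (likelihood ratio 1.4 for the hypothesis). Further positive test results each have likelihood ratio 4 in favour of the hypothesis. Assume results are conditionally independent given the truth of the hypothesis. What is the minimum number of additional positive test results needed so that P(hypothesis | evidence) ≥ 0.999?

10

Prior odds = 0.001/0.999 = 1/999.
Combined Bayes factor of the evidence already in hand = 6 × 0.4 × 1.4 = 3.36.
Odds after that evidence = (1/999) × 3.36 = 28/8325.
Target odds = 0.999/0.001 = 999.
Need 4ⁿ ≥ 999 ÷ (28/8325) = 8316675/28.
4⁹ = 262144 falls short of 8316675/28 but 4¹⁰ = 1048576 reaches it, so n = 10.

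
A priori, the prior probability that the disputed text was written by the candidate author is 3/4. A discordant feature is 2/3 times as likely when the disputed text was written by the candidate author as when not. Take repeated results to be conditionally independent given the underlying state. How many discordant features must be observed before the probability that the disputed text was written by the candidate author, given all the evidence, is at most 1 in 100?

15

Prior odds: 0.75 ÷ 0.25 = 3.
Likelihood ratio per discordant feature = 2/3.
Target posterior odds = 0.01/0.99 = 1/99.
Require (2/3)ⁿ ≤ 1/99 ÷ 3 = 1/297.
(2/3)¹⁴ = 16384/4782969 is still above 1/297 but (2/3)¹⁵ = 32768/14348907 is at or below it, so n = 15.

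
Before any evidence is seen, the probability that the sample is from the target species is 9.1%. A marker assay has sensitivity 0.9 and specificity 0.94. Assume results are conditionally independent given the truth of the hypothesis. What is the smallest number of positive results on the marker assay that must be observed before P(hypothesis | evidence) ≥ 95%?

Prior odds = 0.091/0.909 = 91/909.
False-positive rate = 1 − 0.94 = 0.06; likelihood ratio of a positive = 0.9/0.06 = 15.
Target odds: 0.95 ÷ 0.05 = 19.
Require 15ⁿ ≥ 19 ÷ (91/909) = 17271/91.
15¹ = 15 falls short of 17271/91 but 15² = 225 reaches it, so n = 2.

2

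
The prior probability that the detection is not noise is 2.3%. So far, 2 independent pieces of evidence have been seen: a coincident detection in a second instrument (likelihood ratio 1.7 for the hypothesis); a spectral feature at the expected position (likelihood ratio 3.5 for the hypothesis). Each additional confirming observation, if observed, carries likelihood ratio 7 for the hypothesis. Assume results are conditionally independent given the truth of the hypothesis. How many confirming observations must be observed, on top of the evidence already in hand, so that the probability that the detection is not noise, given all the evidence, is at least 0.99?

Prior odds = 0.023/0.977 = 23/977.
Combined Bayes factor of the evidence already in hand = 1.7 × 3.5 = 5.95.
Odds after that evidence = (23/977) × 5.95 = 2737/19540.
Target odds = 0.99/0.01 = 99.
Need 7ⁿ ≥ 99 ÷ (2737/19540) = 1934460/2737.
7³ = 343 falls short of 1934460/2737 but 7⁴ = 2401 reaches it, so n = 4.

4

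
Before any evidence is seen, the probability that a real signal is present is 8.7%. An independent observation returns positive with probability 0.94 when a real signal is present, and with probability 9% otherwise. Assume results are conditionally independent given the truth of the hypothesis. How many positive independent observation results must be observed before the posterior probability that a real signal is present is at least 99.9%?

Prior odds: 0.087 ÷ 0.913 = 87/913.
Likelihood ratio of a positive result = 0.94/0.09 = 94/9.
Target posterior odds = 0.999/0.001 = 999.
Need (87/913) × (94/9)ⁿ ≥ 999, i.e. (94/9)ⁿ ≥ 304029/29.
(94/9)³ = 830584/729 falls short of 304029/29 but (94/9)⁴ = 78074896/6561 reaches it, so n = 4.

4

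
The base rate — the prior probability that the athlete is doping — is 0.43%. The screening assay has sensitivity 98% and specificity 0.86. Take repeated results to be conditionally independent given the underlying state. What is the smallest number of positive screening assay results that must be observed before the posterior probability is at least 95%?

Prior odds: 0.0043 ÷ 0.9957 = 43/9957.
False-positive rate = 1 − 0.86 = 0.14; likelihood ratio of a positive = 0.98/0.14 = 7.
Target odds: 0.95 ÷ 0.05 = 19.
Require 7ⁿ ≥ 19 ÷ (43/9957) = 189183/43.
7⁴ = 2401 falls short of 189183/43 but 7⁵ = 16807 reaches it, so n = 5.

5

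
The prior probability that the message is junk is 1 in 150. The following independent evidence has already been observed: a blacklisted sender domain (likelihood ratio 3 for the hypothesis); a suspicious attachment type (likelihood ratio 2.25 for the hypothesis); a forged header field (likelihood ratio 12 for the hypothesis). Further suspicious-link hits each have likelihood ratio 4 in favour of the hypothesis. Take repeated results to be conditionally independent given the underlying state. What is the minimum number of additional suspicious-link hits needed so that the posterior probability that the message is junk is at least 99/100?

4

Prior odds = (1/150)/(149/150) = 1/149.
Combined Bayes factor of the evidence already in hand = 3 × 2.25 × 12 = 81.
Odds after that evidence = (1/149) × 81 = 81/149.
Target odds = 0.99/0.01 = 99.
Need 4ⁿ ≥ 99 ÷ (81/149) = 1639/9.
4³ = 64 falls short of 1639/9 but 4⁴ = 256 reaches it, so n = 4.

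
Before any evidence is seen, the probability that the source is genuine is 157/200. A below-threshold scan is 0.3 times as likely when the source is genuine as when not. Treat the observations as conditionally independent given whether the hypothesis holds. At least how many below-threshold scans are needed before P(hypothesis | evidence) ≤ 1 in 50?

5

Prior odds = 0.785/0.215 = 157/43.
Likelihood ratio per below-threshold scan = 0.3.
Target odds: 0.02 ÷ 0.98 = 1/49.
Require 0.3ⁿ ≤ 1/49 ÷ (157/43) = 43/7693.
0.3⁴ = 0.0081 is still above 43/7693 but 0.3⁵ = 243/100000 is at or below it, so n = 5.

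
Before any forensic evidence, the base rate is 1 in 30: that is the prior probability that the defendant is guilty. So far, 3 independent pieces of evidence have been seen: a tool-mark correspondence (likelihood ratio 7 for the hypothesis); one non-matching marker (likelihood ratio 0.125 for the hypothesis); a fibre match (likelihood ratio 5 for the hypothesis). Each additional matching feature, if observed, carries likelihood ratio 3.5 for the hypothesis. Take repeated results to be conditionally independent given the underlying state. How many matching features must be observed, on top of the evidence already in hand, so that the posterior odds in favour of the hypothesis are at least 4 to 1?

Prior odds = (1/30)/(29/30) = 1/29.
Combined Bayes factor of the evidence already in hand = 7 × 0.125 × 5 = 4.375.
Odds after that evidence = (1/29) × 4.375 = 35/232.
Target odds = 4.
Need 3.5ⁿ ≥ 4 ÷ (35/232) = 928/35.
3.5² = 12.25 falls short of 928/35 but 3.5³ = 42.875 reaches it, so n = 3.

3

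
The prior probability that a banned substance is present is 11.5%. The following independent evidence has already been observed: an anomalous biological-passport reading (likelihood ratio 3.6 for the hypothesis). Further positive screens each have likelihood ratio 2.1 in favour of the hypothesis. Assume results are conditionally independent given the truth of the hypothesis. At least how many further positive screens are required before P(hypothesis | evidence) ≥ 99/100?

8

Prior odds = 0.115/0.885 = 23/177.
Bayes factor of the evidence already in hand = 3.6.
Odds after that evidence = (23/177) × 3.6 = 138/295.
Target odds = 0.99/0.01 = 99.
Need 2.1ⁿ ≥ 99 ÷ (138/295) = 9735/46.
2.1⁷ ≈180.109 falls short of 9735/46 but 2.1⁸ ≈378.229 reaches it, so n = 8.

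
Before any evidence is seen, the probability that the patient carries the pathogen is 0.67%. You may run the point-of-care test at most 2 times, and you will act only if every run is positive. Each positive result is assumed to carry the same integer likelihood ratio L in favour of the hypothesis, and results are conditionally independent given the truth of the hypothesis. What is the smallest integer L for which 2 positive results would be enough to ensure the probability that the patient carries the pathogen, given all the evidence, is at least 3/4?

Prior odds = 0.0067/0.9933 = 67/9933.
Target odds = 0.75/0.25 = 3.
Need L² ≥ 3 ÷ (67/9933) = 29799/67.
21² = 441 < 29799/67 ≤ 484 = 22², so L = 22.

22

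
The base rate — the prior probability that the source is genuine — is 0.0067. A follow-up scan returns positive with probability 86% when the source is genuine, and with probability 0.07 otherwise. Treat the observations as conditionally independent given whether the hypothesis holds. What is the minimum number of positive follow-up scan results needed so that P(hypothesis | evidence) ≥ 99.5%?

Prior odds = 0.0067/0.9933 = 67/9933.
Likelihood ratio of a positive result = 0.86/0.07 = 86/7.
Target odds: 0.995 ÷ 0.005 = 199.
Need (67/9933) × (86/7)ⁿ ≥ 199, i.e. (86/7)ⁿ ≥ 1976667/67.
(86/7)⁴ = 54700816/2401 falls short of 1976667/67 but (86/7)⁵ ≈279899 reaches it, so n = 5.

5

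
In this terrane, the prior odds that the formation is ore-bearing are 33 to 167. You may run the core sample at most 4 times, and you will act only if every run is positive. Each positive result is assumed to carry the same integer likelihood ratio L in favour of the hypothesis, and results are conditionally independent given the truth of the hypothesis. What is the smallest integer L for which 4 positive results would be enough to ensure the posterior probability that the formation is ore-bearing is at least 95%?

Prior odds = 33/167.
Target odds = 0.95/0.05 = 19.
Need L⁴ ≥ 19 ÷ (33/167) = 3173/33.
3⁴ = 81 < 3173/33 ≤ 256 = 4⁴, so L = 4.

4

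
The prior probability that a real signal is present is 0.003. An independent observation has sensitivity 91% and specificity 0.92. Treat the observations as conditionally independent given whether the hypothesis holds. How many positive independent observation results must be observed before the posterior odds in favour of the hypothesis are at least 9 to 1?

4

Prior odds: 0.003 ÷ 0.997 = 3/997.
False-positive rate = 1 − 0.92 = 0.08; likelihood ratio of a positive = 0.91/0.08 = 11.375.
Target odds = 9.
Require 11.375ⁿ ≥ 9 ÷ (3/997) = 2991.
11.375³ = 753571/512 falls short of 2991 but 11.375⁴ = 68574961/4096 reaches it, so n = 4.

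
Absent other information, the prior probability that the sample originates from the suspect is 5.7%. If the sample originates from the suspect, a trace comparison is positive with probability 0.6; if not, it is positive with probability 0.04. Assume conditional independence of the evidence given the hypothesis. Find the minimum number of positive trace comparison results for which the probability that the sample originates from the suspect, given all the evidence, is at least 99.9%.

4

Prior odds = 0.057/0.943 = 57/943.
Likelihood ratio of a positive = 0.6/0.04 = 15.
Target posterior odds = 0.999/0.001 = 999.
Need (57/943) × 15ⁿ ≥ 999, i.e. 15ⁿ ≥ 314019/19.
15³ = 3375 falls short of 314019/19 but 15⁴ = 50625 reaches it, so n = 4.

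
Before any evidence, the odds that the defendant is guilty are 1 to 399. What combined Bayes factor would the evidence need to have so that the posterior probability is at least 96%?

9576

Prior odds = 1/399.
Target odds = 0.96/0.04 = 24.
Required Bayes factor = 24 ÷ (1/399) = 9576.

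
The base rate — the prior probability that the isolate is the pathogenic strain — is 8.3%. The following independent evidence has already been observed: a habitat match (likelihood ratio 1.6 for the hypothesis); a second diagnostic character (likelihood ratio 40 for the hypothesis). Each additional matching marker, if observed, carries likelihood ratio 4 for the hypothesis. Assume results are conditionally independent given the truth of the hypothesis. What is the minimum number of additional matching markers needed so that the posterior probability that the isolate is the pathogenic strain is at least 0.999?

Prior odds = 0.083/0.917 = 83/917.
Combined Bayes factor of the evidence already in hand = 1.6 × 40 = 64.
Odds after that evidence = (83/917) × 64 = 5312/917.
Target odds = 0.999/0.001 = 999.
Need 4ⁿ ≥ 999 ÷ (5312/917) = 916083/5312.
4³ = 64 falls short of 916083/5312 but 4⁴ = 256 reaches it, so n = 4.

4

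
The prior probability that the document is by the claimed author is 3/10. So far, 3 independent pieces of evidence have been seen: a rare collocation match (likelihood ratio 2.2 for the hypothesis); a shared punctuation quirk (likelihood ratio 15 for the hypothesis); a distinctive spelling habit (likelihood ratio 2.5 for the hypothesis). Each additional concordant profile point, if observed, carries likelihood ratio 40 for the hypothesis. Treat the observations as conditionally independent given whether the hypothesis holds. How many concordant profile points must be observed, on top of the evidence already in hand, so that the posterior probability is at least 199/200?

1

Prior odds = 0.3/0.7 = 3/7.
Combined Bayes factor of the evidence already in hand = 2.2 × 15 × 2.5 = 82.5.
Odds after that evidence = (3/7) × 82.5 = 495/14.
Target odds = 0.995/0.005 = 199.
Need 40ⁿ ≥ 199 ÷ (495/14) = 2786/495.
40¹ = 40, which meets the required 2786/495; so n = 1.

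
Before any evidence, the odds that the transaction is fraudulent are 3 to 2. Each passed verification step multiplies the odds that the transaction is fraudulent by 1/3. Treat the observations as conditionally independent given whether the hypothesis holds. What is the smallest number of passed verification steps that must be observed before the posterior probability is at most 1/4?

Prior odds = 1.5.
Likelihood ratio per passed verification step = 1/3.
Target posterior odds = 0.25/0.75 = 1/3.
Need 1.5 × (1/3)ⁿ ≤ 1/3, i.e. (1/3)ⁿ ≤ 2/9.
(1/3)¹ = 1/3 is still above 2/9 but (1/3)² = 1/9 is at or below it, so n = 2.

2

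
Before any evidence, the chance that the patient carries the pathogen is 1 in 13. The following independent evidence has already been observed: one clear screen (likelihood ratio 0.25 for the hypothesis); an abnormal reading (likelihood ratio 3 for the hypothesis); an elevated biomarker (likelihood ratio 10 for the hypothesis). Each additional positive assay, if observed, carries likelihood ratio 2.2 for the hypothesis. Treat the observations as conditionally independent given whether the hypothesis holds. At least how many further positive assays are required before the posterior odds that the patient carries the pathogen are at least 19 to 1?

Prior odds = (1/13)/(12/13) = 1/12.
Combined Bayes factor of the evidence already in hand = 0.25 × 3 × 10 = 7.5.
Odds after that evidence = (1/12) × 7.5 = 0.625.
Target odds = 19.
Need 2.2ⁿ ≥ 19 ÷ 0.625 = 30.4.
2.2⁴ = 23.4256 falls short of 30.4 but 2.2⁵ = 51.53632 reaches it, so n = 5.

5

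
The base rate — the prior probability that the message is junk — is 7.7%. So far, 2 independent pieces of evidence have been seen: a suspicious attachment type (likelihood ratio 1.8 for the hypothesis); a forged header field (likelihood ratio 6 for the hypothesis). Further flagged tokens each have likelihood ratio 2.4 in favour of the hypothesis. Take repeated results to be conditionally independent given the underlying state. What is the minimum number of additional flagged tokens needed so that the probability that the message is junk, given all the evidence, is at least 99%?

6

Prior odds = 0.077/0.923 = 77/923.
Combined Bayes factor of the evidence already in hand = 1.8 × 6 = 10.8.
Odds after that evidence = (77/923) × 10.8 = 4158/4615.
Target odds = 0.99/0.01 = 99.
Need 2.4ⁿ ≥ 99 ÷ (4158/4615) = 4615/42.
2.4⁵ = 79.62624 falls short of 4615/42 but 2.4⁶ = 2985984/15625 reaches it, so n = 6.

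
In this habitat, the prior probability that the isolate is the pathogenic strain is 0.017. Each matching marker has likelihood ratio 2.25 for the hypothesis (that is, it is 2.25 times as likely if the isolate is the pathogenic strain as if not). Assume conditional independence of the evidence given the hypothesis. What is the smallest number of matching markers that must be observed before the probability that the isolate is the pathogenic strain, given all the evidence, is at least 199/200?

Prior odds: 0.017 ÷ 0.983 = 17/983.
Likelihood ratio per matching marker = 2.25.
Target posterior odds = 0.995/0.005 = 199.
Need (17/983) × 2.25ⁿ ≥ 199, i.e. 2.25ⁿ ≥ 195617/17.
2.25¹¹ ≈7481.83 falls short of 195617/17 but 2.25¹² ≈16834.1 reaches it, so n = 12.

12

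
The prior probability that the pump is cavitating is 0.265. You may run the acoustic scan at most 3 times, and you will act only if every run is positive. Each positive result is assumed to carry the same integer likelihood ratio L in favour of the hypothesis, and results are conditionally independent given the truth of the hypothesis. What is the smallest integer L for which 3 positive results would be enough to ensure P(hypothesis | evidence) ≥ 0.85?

Prior odds = 0.265/0.735 = 53/147.
Target odds = 0.85/0.15 = 17/3.
Need L³ ≥ 17/3 ÷ (53/147) = 833/53.
2³ = 8 < 833/53 ≤ 27 = 3³, so L = 3.

3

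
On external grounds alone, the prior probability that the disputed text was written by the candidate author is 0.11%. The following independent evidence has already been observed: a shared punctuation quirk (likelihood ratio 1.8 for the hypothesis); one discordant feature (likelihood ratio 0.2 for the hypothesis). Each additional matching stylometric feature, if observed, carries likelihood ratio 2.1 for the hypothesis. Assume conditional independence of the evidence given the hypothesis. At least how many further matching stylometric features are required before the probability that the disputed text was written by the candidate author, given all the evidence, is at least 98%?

Prior odds = 0.0011/0.9989 = 11/9989.
Combined Bayes factor of the evidence already in hand = 1.8 × 0.2 = 0.36.
Odds after that evidence = (11/9989) × 0.36 = 99/249725.
Target odds = 0.98/0.02 = 49.
Need 2.1ⁿ ≥ 49 ÷ (99/249725) = 12236525/99.
2.1¹⁵ ≈68122.3 falls short of 12236525/99 but 2.1¹⁶ ≈143057 reaches it, so n = 16.

16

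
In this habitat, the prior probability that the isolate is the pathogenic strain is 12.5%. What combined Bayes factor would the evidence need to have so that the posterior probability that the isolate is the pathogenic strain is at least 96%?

168

Prior odds = 0.125/0.875 = 1/7.
Target odds = 0.96/0.04 = 24.
Required Bayes factor = 24 ÷ (1/7) = 168.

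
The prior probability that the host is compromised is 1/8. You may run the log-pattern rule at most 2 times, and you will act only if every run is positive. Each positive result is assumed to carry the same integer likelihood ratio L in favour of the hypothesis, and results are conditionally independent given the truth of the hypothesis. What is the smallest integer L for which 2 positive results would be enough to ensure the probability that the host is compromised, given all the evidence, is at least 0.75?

Prior odds = 0.125/0.875 = 1/7.
Target odds = 0.75/0.25 = 3.
Need L² ≥ 3 ÷ (1/7) = 21.
4² = 16 < 21 ≤ 25 = 5², so L = 5.

5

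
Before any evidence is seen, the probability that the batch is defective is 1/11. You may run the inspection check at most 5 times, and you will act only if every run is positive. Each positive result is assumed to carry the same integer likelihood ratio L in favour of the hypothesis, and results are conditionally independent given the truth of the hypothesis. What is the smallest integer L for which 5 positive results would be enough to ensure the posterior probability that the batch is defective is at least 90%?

Prior odds = (1/11)/(10/11) = 0.1.
Target odds = 0.9/0.1 = 9.
Need L⁵ ≥ 9 ÷ 0.1 = 90.
2⁵ = 32 < 90 ≤ 243 = 3⁵, so L = 3.

3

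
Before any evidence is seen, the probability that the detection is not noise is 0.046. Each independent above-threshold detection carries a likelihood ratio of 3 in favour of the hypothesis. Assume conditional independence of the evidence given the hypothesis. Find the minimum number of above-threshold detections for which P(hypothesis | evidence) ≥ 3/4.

4

Prior odds = 0.046/0.954 = 23/477.
Likelihood ratio per above-threshold detection = 3.
Target posterior odds = 0.75/0.25 = 3.
Need (23/477) × 3ⁿ ≥ 3, i.e. 3ⁿ ≥ 1431/23.
3³ = 27 falls short of 1431/23 but 3⁴ = 81 reaches it, so n = 4.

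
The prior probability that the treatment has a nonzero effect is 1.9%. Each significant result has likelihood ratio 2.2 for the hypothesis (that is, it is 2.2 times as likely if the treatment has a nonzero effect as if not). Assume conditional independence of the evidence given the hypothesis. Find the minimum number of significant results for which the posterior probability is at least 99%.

Prior odds = 0.019/0.981 = 19/981.
Likelihood ratio per significant result = 2.2.
Target odds: 0.99 ÷ 0.01 = 99.
Require 2.2ⁿ ≥ 99 ÷ (19/981) = 97119/19.
2.2¹⁰ ≈2655.99 falls short of 97119/19 but 2.2¹¹ ≈5843.18 reaches it, so n = 11.

11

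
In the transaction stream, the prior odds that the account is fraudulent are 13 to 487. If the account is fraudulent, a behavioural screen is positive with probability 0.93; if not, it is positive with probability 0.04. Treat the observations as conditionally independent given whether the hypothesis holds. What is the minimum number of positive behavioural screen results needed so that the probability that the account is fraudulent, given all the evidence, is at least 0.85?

2

Prior odds = 13/487.
Likelihood ratio of a positive = 0.93/0.04 = 23.25.
Target posterior odds = 0.85/0.15 = 17/3.
Require 23.25ⁿ ≥ 17/3 ÷ (13/487) = 8279/39.
23.25¹ = 23.25 falls short of 8279/39 but 23.25² = 540.5625 reaches it, so n = 2.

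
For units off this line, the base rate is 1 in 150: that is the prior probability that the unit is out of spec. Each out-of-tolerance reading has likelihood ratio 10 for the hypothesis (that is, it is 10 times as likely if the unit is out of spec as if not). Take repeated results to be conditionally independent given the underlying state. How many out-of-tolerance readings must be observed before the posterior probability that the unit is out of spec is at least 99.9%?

Prior odds = (1/150)/(149/150) = 1/149.
Likelihood ratio per out-of-tolerance reading = 10.
Target posterior odds = 0.999/0.001 = 999.
Need (1/149) × 10ⁿ ≥ 999, i.e. 10ⁿ ≥ 148851.
10⁵ = 100000 falls short of 148851 but 10⁶ = 1000000 reaches it, so n = 6.

6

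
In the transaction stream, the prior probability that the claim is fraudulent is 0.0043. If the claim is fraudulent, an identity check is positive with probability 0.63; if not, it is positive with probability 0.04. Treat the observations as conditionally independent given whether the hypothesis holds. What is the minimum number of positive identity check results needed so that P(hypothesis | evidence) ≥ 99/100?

Prior odds: 0.0043 ÷ 0.9957 = 43/9957.
Likelihood ratio of a positive = 0.63/0.04 = 15.75.
Target posterior odds = 0.99/0.01 = 99.
Require 15.75ⁿ ≥ 99 ÷ (43/9957) = 985743/43.
15.75³ = 3906.984375 falls short of 985743/43 but 15.75⁴ = 15752961/256 reaches it, so n = 4.

4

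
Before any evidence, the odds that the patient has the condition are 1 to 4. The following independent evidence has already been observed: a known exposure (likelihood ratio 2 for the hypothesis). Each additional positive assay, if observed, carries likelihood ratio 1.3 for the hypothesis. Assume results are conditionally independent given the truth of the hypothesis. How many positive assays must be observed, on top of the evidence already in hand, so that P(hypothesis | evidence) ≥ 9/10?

Prior odds = 0.25.
Bayes factor of the evidence already in hand = 2.
Odds after that evidence = 0.25 × 2 = 0.5.
Target odds = 0.9/0.1 = 9.
Need 1.3ⁿ ≥ 9 ÷ 0.5 = 18.
1.3¹¹ ≈17.9216 falls short of 18 but 1.3¹² ≈23.2981 reaches it, so n = 12.

12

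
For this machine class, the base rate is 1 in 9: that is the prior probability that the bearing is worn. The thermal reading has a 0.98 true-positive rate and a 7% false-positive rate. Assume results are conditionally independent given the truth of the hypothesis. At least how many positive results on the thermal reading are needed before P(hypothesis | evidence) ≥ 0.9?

Prior odds = (1/9)/(8/9) = 0.125.
Likelihood ratio of a positive result = 0.98/0.07 = 14.
Target posterior odds = 0.9/0.1 = 9.
Require 14ⁿ ≥ 9 ÷ 0.125 = 72.
14¹ = 14 falls short of 72 but 14² = 196 reaches it, so n = 2.

2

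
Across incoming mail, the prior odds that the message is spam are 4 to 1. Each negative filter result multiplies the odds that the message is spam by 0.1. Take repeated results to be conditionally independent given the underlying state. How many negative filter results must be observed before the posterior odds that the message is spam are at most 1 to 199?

Prior odds = 4.
Likelihood ratio per negative filter result = 0.1.
Target odds = 1/199.
Require 0.1ⁿ ≤ 1/199 ÷ 4 = 1/796.
0.1² = 0.01 is still above 1/796 but 0.1³ = 0.001 is at or below it, so n = 3.

3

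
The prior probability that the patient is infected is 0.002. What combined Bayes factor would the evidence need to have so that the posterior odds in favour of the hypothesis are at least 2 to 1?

Prior odds = 0.002/0.998 = 1/499.
Target odds = 2.
Required Bayes factor = 2 ÷ (1/499) = 998.

998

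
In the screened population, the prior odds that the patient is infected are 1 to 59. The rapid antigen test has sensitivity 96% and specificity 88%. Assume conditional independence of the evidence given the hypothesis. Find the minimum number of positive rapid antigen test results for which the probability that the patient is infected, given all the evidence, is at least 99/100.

5

Prior odds = 1/59.
False-positive rate = 1 − 0.88 = 0.12; likelihood ratio of a positive = 0.96/0.12 = 8.
Target posterior odds = 0.99/0.01 = 99.
Need (1/59) × 8ⁿ ≥ 99, i.e. 8ⁿ ≥ 5841.
8⁴ = 4096 falls short of 5841 but 8⁵ = 32768 reaches it, so n = 5.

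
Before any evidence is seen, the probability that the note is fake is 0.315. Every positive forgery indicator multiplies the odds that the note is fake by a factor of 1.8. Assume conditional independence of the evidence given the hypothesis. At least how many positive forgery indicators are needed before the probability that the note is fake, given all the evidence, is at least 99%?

Prior odds = 0.315/0.685 = 63/137.
Likelihood ratio per positive forgery indicator = 1.8.
Target odds: 0.99 ÷ 0.01 = 99.
Require 1.8ⁿ ≥ 99 ÷ (63/137) = 1507/7.
1.8⁹ = 387420489/1953125 falls short of 1507/7 but 1.8¹⁰ ≈357.047 reaches it, so n = 10.

10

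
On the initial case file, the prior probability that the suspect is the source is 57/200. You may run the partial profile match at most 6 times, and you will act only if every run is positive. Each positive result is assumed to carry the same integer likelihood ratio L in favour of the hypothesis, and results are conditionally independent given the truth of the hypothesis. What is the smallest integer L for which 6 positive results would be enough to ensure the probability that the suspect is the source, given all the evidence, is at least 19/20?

Prior odds = 0.285/0.715 = 57/143.
Target odds = 0.95/0.05 = 19.
Need L⁶ ≥ 19 ÷ (57/143) = 143/3.
1⁶ = 1 < 143/3 ≤ 64 = 2⁶, so L = 2.

2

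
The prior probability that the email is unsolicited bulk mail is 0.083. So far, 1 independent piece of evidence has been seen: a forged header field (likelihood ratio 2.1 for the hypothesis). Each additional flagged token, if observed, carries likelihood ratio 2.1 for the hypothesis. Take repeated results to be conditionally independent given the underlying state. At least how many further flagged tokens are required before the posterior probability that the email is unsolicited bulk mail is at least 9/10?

Prior odds = 0.083/0.917 = 83/917.
Bayes factor of the evidence already in hand = 2.1.
Odds after that evidence = (83/917) × 2.1 = 249/1310.
Target odds = 0.9/0.1 = 9.
Need 2.1ⁿ ≥ 9 ÷ (249/1310) = 3930/83.
2.1⁵ = 4084101/100000 falls short of 3930/83 but 2.1⁶ = 85766121/1000000 reaches it, so n = 6.

6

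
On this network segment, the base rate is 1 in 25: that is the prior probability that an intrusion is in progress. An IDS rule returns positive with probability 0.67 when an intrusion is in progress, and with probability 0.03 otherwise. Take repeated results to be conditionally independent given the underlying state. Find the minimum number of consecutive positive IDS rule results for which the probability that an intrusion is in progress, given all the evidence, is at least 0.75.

2

Prior odds: 0.04 ÷ 0.96 = 1/24.
Likelihood ratio of a positive result = 0.67/0.03 = 67/3.
Target posterior odds = 0.75/0.25 = 3.
Require (67/3)ⁿ ≥ 3 ÷ (1/24) = 72.
(67/3)¹ = 67/3 falls short of 72 but (67/3)² = 4489/9 reaches it, so n = 2.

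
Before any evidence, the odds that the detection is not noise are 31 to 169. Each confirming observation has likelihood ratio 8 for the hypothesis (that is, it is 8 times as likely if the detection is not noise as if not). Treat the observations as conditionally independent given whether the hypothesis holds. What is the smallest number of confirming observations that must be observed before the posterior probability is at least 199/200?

4

Prior odds = 31/169.
Likelihood ratio per confirming observation = 8.
Target posterior odds = 0.995/0.005 = 199.
Require 8ⁿ ≥ 199 ÷ (31/169) = 33631/31.
8³ = 512 falls short of 33631/31 but 8⁴ = 4096 reaches it, so n = 4.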